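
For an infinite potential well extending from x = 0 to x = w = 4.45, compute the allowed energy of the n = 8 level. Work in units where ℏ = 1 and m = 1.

E = 15.9

Requiring ψ(0) = ψ(w) = 0 quantises k = nπ/w, hence E_n = ℏ²k²/2m = n²π²ℏ²/(2mw²).
E_8 = 8² × π² / (2 × 1 × 4.45²) = 15.95.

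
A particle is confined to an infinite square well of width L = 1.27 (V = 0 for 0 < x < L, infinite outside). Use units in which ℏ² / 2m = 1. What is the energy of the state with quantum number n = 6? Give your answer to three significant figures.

Requiring ψ(0) = ψ(L) = 0 quantises k = nπ/L, hence E_n = ℏ²k²/2m = n²π²ℏ²/(2mL²).
E_6 = 6² × π² / (2 × 0.5 × 1.27²) = 220.3.

E = 220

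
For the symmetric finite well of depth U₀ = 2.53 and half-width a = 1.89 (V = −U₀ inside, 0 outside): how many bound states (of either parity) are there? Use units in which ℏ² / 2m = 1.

N = 2

The dimensionless depth is z₀ = a√(2mU₀)/ℏ = 1.89 × √(2.530) = 3.006.
A new bound state (alternating even/odd) appears each time z₀ passes a multiple of π/2, so N = ⌊2z₀/π⌋ + 1 = ⌊1.914⌋ + 1 = 2.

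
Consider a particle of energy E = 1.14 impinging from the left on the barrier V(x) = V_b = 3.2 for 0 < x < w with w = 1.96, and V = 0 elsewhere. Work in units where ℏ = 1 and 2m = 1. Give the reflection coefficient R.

R = 0.987

Since E < V_b the interior solution is evanescent with decay constant κ = √(2m(V_b − E))/ℏ = 1.435.
κw = 2.813, sinh(κw) = 8.301.
The exact tunnelling result is T⁻¹ = 1 + V_b² sinh²(κw) / [4E(V_b − E)] = 76.11, so T = 0.0131.
R = 1 − T = 0.987.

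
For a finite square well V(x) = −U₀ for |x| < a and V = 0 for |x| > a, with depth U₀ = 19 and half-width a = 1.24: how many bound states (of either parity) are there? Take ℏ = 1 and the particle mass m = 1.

N = 5

The dimensionless depth is z₀ = a√(2mU₀)/ℏ = 1.24 × √(38.00) = 7.644.
A new bound state (alternating even/odd) appears each time z₀ passes a multiple of π/2, so N = ⌊2z₀/π⌋ + 1 = ⌊4.866⌋ + 1 = 5.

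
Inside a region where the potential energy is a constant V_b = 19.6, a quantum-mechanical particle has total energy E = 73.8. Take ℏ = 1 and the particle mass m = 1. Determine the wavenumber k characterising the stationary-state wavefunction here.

With E > V_b the solution is oscillatory, ψ ∝ e^{±ikx} with k = √(2m(E − V_b))/ℏ.
k = √(2 × 1 × 54.2) = 10.41.

k = 10.4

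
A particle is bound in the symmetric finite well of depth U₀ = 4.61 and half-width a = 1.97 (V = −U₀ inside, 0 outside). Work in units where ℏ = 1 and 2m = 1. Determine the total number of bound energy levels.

N = 3

Define the well-strength parameter z₀ = (a/ℏ)√(2mU₀) = 1.97 × √(2·0.5·4.61) = 4.230.
A new bound state (alternating even/odd) appears each time z₀ passes a multiple of π/2, so N = ⌊2z₀/π⌋ + 1 = ⌊2.693⌋ + 1 = 3.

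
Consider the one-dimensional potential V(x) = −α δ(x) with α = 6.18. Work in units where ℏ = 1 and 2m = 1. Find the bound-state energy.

For x ≠ 0 the bound state is ψ ∝ e^{−κ|x|}; integrating the TISE across the delta gives the cusp condition 2κ = 2mα/ℏ², so κ = 3.090.
Then E = −ℏ²κ²/(2m) = −mα²/(2ℏ²) = -9.548.

E = -9.55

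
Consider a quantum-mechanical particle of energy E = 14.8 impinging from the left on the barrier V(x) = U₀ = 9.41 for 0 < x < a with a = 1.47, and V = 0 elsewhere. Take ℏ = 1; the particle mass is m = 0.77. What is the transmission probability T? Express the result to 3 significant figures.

E > U₀: inside the barrier k₂ = √(2m(E − U₀))/ℏ = 2.881, k₂a = 4.235.
T = [1 + U₀² sin²(k₂a) / (4E(E − U₀))]⁻¹ = 1/1.219 = 0.820.

T = 0.820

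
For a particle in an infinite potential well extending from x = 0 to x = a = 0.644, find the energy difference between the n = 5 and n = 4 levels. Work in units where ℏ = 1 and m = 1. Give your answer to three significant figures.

E_n = n²π²ℏ²/(2ma²), so ΔE = (5² − 4²) π²ℏ²/(2ma²).
ΔE = 9 × π² / (2 × 1 × 0.644²) = 107.1.

ΔE = 107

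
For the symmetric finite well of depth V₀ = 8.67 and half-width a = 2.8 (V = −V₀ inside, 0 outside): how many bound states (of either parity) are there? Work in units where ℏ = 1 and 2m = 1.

Define the well-strength parameter z₀ = (a/ℏ)√(2mV₀) = 2.8 × √(2·0.5·8.67) = 8.245.
A new bound state (alternating even/odd) appears each time z₀ passes a multiple of π/2, so N = ⌊2z₀/π⌋ + 1 = ⌊5.249⌋ + 1 = 6.

N = 6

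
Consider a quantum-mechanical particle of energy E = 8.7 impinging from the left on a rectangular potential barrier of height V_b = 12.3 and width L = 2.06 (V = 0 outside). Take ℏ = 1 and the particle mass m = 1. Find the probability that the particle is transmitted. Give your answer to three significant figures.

T = 0.0000524

E < V_b: inside the barrier ψ ∝ e^{±κx} with κ = √(2m(V_b − E))/ℏ = 2.683.
κL = 5.528, sinh(κL) = 125.8.
Matching ψ, ψ′ at both faces gives T = [1 + V_b² sinh²(κL) / (4E(V_b − E))]⁻¹ = 1/19100 = 0.0000524.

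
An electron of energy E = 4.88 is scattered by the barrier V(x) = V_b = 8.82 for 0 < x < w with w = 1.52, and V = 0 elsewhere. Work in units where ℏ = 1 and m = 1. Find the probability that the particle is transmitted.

Since E < V_b the interior solution is evanescent with decay constant κ = √(2m(V_b − E))/ℏ = 2.807.
κw = 4.267, sinh(κw) = 35.64.
Matching ψ, ψ′ at both faces gives T = [1 + V_b² sinh²(κw) / (4E(V_b − E))]⁻¹ = 1/1286 = 0.000778.

T = 0.000778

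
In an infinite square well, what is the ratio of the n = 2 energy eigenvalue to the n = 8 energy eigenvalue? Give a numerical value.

0.0625

E_n = n²π²ℏ²/(2mL²) so the ratio is n₂²/n₁² = 4/64 = 0.0625.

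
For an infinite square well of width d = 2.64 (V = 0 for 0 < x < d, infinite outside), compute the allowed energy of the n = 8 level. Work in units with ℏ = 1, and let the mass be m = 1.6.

E = 28.3

The infinite-well eigenfunctions ψ_n = √(2/d) sin(nπx/d) vanish at both walls, giving E_n = n²π²ℏ²/(2md²).
E_8 = 8² × π² / (2 × 1.6 × 2.64²) = 28.32.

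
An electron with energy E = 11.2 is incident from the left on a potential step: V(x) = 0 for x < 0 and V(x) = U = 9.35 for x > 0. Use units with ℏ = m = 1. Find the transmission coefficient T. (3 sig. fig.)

T = 0.822

The wavenumbers are k₁ = √(2mE)/ℏ = 4.733 on the left and k₂ = √(2m(E − U))/ℏ = 1.924 on the right.
Matching ψ and ψ′ at x = 0 gives r = (k₁ − k₂)/(k₁ + k₂), so R = r² = 0.1781 and T = 1 − R = 0.8219.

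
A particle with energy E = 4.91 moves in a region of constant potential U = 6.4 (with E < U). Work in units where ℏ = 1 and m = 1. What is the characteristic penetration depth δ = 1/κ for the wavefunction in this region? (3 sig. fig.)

δ = 0.579

Since E < U the TISE in this region is ψ'' = κ²ψ with κ = √(2m(U − E))/ℏ.
κ = √(2 × 1 × 1.49) = 1.726. The penetration depth is δ = 1/κ = 0.579.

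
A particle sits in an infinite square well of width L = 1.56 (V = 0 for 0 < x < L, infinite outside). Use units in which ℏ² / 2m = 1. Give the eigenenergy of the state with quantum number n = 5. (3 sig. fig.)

E = 101

Requiring ψ(0) = ψ(L) = 0 quantises k = nπ/L, hence E_n = ℏ²k²/2m = n²π²ℏ²/(2mL²).
E_5 = 5² × π² / (2 × 0.5 × 1.56²) = 101.4.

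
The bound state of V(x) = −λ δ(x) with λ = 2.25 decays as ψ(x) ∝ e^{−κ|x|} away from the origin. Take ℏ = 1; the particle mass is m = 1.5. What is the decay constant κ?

κ = 3.38

Integrating the TISE across x = 0 gives the cusp condition ψ'(0⁺) − ψ'(0⁻) = −(2mλ/ℏ²)ψ(0).
With ψ ∝ e^{−κ|x|} this yields −2κ = −2mλ/ℏ², so κ = mλ/ℏ² = 3.375.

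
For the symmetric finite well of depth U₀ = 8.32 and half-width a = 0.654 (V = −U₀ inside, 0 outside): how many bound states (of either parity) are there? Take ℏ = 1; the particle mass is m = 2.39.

N = 3

Define the well-strength parameter z₀ = (a/ℏ)√(2mU₀) = 0.654 × √(2·2.39·8.32) = 4.124.
A new bound state (alternating even/odd) appears each time z₀ passes a multiple of π/2, so N = ⌊2z₀/π⌋ + 1 = ⌊2.626⌋ + 1 = 3.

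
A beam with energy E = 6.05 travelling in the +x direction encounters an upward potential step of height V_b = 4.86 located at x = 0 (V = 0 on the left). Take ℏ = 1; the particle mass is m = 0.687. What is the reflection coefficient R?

R = 0.149

The wavenumbers are k₁ = √(2mE)/ℏ = 2.883 on the left and k₂ = √(2m(E − V_b))/ℏ = 1.279 on the right.
Continuity of ψ and ψ′ at the step yields the reflection amplitude r = (k₁ − k₂)/(k₁ + k₂) = 0.3855; thus R = |r|² = 0.1486, T = 0.8514.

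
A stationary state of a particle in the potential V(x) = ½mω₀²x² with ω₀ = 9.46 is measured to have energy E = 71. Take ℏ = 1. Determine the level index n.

Invert E_n = (n + ½)ℏω₀: n = E/ℏω₀ − ½ = 7.005, so n = 7.

n = 7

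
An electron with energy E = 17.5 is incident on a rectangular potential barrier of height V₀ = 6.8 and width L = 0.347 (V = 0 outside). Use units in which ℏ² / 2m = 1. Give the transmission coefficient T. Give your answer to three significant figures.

T = 0.952

E > V₀: inside the barrier k₂ = √(2m(E − V₀))/ℏ = 3.271, k₂L = 1.135.
Matching at both interfaces gives T⁻¹ = 1 + V₀² sin²(k₂L) / [4E(E − V₀)] = 1.051, hence T = 0.952.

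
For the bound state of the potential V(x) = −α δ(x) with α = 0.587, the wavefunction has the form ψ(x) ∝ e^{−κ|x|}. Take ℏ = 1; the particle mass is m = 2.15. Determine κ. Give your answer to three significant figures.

κ = 1.26

Integrating the TISE across x = 0 gives the cusp condition ψ'(0⁺) − ψ'(0⁻) = −(2mα/ℏ²)ψ(0).
With ψ ∝ e^{−κ|x|} this yields −2κ = −2mα/ℏ², so κ = mα/ℏ² = 1.262.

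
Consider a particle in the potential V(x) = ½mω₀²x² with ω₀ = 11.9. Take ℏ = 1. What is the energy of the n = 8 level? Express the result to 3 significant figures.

Using E_n = (n + ½)ℏω₀: E_8 = 8.5 × 11.9 = 101.2.

E = 101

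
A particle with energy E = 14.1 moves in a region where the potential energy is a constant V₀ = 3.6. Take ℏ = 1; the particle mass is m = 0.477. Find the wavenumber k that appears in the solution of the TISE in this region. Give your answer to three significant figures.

With E > V₀ the solution is oscillatory, ψ ∝ e^{±ikx} with k = √(2m(E − V₀))/ℏ.
k = √(2 × 0.477 × 10.5) = 3.165.

k = 3.16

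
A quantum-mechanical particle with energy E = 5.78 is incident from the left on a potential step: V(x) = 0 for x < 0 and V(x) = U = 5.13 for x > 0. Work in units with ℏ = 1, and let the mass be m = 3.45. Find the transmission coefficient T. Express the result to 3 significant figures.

T = 0.752

The wavenumbers are k₁ = √(2mE)/ℏ = 6.315 on the left and k₂ = √(2m(E − U))/ℏ = 2.118 on the right.
Matching ψ and ψ′ at x = 0 gives r = (k₁ − k₂)/(k₁ + k₂), so R = r² = 0.2477 and T = 1 − R = 0.7523.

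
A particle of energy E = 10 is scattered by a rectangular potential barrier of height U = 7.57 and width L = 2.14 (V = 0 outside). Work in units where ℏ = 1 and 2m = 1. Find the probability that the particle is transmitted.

Above the barrier the interior wavenumber is k₂ = √(2m(E − U))/ℏ = 1.559, giving phase k₂L = 3.336.
Matching at both interfaces gives T⁻¹ = 1 + U² sin²(k₂L) / [4E(E − U)] = 1.022, hence T = 0.978.

T = 0.978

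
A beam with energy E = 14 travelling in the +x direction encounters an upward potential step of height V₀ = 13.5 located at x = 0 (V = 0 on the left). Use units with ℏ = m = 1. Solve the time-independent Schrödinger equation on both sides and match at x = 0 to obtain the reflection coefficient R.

On each side the TISE gives plane waves with k = √(2m(E − V))/ℏ: k₁ = √(2·1·14) = 5.292, k₂ = √(2·1·0.5) = 1.000.
Continuity of ψ and ψ′ at the step yields the reflection amplitude r = (k₁ − k₂)/(k₁ + k₂) = 0.6821; thus R = |r|² = 0.4653, T = 0.5347.

R = 0.465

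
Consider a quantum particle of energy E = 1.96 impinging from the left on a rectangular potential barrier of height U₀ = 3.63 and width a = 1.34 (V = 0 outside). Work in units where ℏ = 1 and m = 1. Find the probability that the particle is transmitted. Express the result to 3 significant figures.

E < U₀: inside the barrier ψ ∝ e^{±κx} with κ = √(2m(U₀ − E))/ℏ = 1.828.
κa = 2.449, sinh(κa) = 5.745.
The exact tunnelling result is T⁻¹ = 1 + U₀² sinh²(κa) / [4E(U₀ − E)] = 34.22, so T = 0.0292.

T = 0.0292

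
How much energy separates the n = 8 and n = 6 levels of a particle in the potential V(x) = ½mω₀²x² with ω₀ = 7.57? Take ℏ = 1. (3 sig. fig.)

ΔE = 15.1

E_n = ℏω₀(n + ½), so ΔE = (8 − 6) ℏω₀ = 2 × 7.57 = 15.14.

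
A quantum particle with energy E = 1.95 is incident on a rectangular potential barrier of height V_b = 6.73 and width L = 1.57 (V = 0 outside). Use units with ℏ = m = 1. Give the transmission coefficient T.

T = 0.000200

Since E < V_b the interior solution is evanescent with decay constant κ = √(2m(V_b − E))/ℏ = 3.092.
κL = 4.854, sinh(κL) = 64.14.
Matching ψ, ψ′ at both faces gives T = [1 + V_b² sinh²(κL) / (4E(V_b − E))]⁻¹ = 1/4999 = 0.000200.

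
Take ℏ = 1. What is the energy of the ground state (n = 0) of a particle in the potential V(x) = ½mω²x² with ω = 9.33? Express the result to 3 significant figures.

E = 4.67

Using E_n = (n + ½)ℏω: E_0 = 0.5 × 9.33 = 4.665.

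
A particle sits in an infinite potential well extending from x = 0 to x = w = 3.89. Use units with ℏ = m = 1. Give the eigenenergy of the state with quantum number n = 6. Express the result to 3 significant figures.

E = 11.7

Requiring ψ(0) = ψ(w) = 0 quantises k = nπ/w, hence E_n = ℏ²k²/2m = n²π²ℏ²/(2mw²).
E_6 = 6² × π² / (2 × 1 × 3.89²) = 11.74.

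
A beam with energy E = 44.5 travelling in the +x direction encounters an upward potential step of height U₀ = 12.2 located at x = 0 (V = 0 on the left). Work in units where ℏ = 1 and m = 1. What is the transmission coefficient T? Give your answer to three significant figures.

On each side the TISE gives plane waves with k = √(2m(E − V))/ℏ: k₁ = √(2·1·44.5) = 9.434, k₂ = √(2·1·32.3) = 8.037.
Matching ψ and ψ′ at x = 0 gives r = (k₁ − k₂)/(k₁ + k₂), so R = r² = 0.006390 and T = 1 − R = 0.9936.

T = 0.994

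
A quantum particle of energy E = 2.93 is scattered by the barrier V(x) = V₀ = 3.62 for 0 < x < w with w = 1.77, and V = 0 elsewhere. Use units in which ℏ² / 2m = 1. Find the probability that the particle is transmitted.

T = 0.127

Since E < V₀ the interior solution is evanescent with decay constant κ = √(2m(V₀ − E))/ℏ = 0.8307.
κw = 1.470, sinh(κw) = 2.060.
The exact tunnelling result is T⁻¹ = 1 + V₀² sinh²(κw) / [4E(V₀ − E)] = 7.878, so T = 0.127.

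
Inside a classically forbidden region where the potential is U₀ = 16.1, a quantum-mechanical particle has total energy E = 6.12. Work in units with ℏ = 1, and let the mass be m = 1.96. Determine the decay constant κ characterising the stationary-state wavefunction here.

κ = 6.25

Since E < U₀ the TISE in this region is ψ'' = κ²ψ with κ = √(2m(U₀ − E))/ℏ.
κ = √(2 × 1.96 × 9.98) = 6.255.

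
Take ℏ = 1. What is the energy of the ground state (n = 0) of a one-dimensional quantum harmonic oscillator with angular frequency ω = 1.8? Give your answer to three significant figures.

The oscillator eigenvalues are E_n = ℏω(n + ½), so E_0 = 1.8 × 0.5 = 0.9000.

E = 0.900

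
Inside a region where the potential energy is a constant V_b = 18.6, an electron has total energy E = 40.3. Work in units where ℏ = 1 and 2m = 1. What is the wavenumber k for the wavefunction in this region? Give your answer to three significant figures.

k = 4.66

With E > V_b the solution is oscillatory, ψ ∝ e^{±ikx} with k = √(2m(E − V_b))/ℏ.
k = √(2 × 0.5 × 21.7) = 4.658.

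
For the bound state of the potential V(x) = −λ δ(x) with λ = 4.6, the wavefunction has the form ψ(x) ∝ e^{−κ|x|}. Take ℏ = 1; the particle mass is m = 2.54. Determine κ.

Integrating the TISE across x = 0 gives the cusp condition ψ'(0⁺) − ψ'(0⁻) = −(2mλ/ℏ²)ψ(0).
With ψ ∝ e^{−κ|x|} this yields −2κ = −2mλ/ℏ², so κ = mλ/ℏ² = 11.68.

κ = 11.7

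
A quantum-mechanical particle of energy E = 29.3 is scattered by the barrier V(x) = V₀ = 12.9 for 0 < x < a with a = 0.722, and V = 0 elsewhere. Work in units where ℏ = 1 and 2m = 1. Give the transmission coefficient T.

E > V₀: inside the barrier k₂ = √(2m(E − V₀))/ℏ = 4.050, k₂a = 2.924.
Matching at both interfaces gives T⁻¹ = 1 + V₀² sin²(k₂a) / [4E(E − V₀)] = 1.004, hence T = 0.996.

T = 0.996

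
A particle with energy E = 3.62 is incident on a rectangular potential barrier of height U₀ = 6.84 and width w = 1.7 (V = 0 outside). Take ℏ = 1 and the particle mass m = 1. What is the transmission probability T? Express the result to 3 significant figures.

T = 0.000713

E < U₀: inside the barrier ψ ∝ e^{±κx} with κ = √(2m(U₀ − E))/ℏ = 2.538.
κw = 4.314, sinh(κw) = 37.37.
The exact tunnelling result is T⁻¹ = 1 + U₀² sinh²(κw) / [4E(U₀ − E)] = 1402, so T = 0.000713.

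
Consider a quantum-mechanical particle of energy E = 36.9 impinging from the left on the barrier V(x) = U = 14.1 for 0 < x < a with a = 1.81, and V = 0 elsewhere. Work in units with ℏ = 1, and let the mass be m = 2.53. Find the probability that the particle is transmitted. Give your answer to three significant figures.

T = 0.982

E > U: inside the barrier k₂ = √(2m(E − U))/ℏ = 10.74, k₂a = 19.44.
Matching at both interfaces gives T⁻¹ = 1 + U² sin²(k₂a) / [4E(E − U)] = 1.018, hence T = 0.982.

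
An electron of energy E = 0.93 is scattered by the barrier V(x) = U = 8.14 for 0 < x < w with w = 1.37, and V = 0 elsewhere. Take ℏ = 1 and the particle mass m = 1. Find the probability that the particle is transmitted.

T = 0.0000490

E < U: inside the barrier ψ ∝ e^{±κx} with κ = √(2m(U − E))/ℏ = 3.797.
κw = 5.202, sinh(κw) = 90.85.
Matching ψ, ψ′ at both faces gives T = [1 + U² sinh²(κw) / (4E(U − E))]⁻¹ = 1/20390 = 0.0000490.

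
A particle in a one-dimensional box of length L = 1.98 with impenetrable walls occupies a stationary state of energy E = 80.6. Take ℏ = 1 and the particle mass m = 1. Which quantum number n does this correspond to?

For an infinite well E_n = n²π²ℏ²/(2mL²), so n = (L/πℏ)√(2mE).
n = (1.98/π) × √(2 × 1 × 80.6) = 8.002 → n = 8.

n = 8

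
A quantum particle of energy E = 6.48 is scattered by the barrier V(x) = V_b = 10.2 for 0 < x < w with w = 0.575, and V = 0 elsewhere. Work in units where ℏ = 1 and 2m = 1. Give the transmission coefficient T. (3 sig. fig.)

E < V_b: inside the barrier ψ ∝ e^{±κx} with κ = √(2m(V_b − E))/ℏ = 1.929.
κw = 1.109, sinh(κw) = 1.351.
Matching ψ, ψ′ at both faces gives T = [1 + V_b² sinh²(κw) / (4E(V_b − E))]⁻¹ = 1/2.969 = 0.337.

T = 0.337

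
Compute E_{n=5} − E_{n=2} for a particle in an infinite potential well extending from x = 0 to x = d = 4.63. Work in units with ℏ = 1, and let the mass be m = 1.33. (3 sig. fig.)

ΔE = 3.63

E_n = n²π²ℏ²/(2md²), so ΔE = (5² − 2²) π²ℏ²/(2md²).
ΔE = 21 × π² / (2 × 1.33 × 4.63²) = 3.635.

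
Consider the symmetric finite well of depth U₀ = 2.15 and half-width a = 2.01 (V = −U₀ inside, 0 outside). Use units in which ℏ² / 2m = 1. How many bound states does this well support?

Define the well-strength parameter z₀ = (a/ℏ)√(2mU₀) = 2.01 × √(2·0.5·2.15) = 2.947.
A new bound state (alternating even/odd) appears each time z₀ passes a multiple of π/2, so N = ⌊2z₀/π⌋ + 1 = ⌊1.876⌋ + 1 = 2.

N = 2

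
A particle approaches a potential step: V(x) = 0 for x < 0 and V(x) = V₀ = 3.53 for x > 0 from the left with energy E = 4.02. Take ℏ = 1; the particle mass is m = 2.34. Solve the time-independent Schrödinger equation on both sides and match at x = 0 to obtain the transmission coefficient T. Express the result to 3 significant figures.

On each side the TISE gives plane waves with k = √(2m(E − V))/ℏ: k₁ = √(2·2.34·4.02) = 4.337, k₂ = √(2·2.34·0.49) = 1.514.
Matching ψ and ψ′ at x = 0 gives r = (k₁ − k₂)/(k₁ + k₂), so R = r² = 0.2327 and T = 1 − R = 0.7673.

T = 0.767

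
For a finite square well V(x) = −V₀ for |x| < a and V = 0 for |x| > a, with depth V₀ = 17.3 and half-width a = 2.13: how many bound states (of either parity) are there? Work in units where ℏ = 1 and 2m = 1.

The dimensionless depth is z₀ = a√(2mV₀)/ℏ = 2.13 × √(17.30) = 8.859.
The even/odd transcendental equations gain one root per π/2 in z₀, giving N = 1 + ⌊2z₀/π⌋ = 1 + ⌊5.640⌋ = 6.

N = 6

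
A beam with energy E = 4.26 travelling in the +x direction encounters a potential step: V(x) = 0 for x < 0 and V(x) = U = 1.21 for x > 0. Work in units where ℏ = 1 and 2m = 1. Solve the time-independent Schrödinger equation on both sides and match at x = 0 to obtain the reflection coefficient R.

R = 0.00695

The wavenumbers are k₁ = √(2mE)/ℏ = 2.064 on the left and k₂ = √(2m(E − U))/ℏ = 1.746 on the right.
Continuity of ψ and ψ′ at the step yields the reflection amplitude r = (k₁ − k₂)/(k₁ + k₂) = 0.08334; thus R = |r|² = 0.006945, T = 0.9931.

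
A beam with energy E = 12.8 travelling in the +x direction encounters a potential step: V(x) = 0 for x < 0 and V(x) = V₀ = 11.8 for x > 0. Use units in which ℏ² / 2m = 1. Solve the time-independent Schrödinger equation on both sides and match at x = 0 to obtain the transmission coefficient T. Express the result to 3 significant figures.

On each side the TISE gives plane waves with k = √(2m(E − V))/ℏ: k₁ = √(2·½·12.8) = 3.578, k₂ = √(2·½·1) = 1.000.
Matching ψ and ψ′ at x = 0 gives r = (k₁ − k₂)/(k₁ + k₂), so R = r² = 0.3171 and T = 1 − R = 0.6829.

T = 0.683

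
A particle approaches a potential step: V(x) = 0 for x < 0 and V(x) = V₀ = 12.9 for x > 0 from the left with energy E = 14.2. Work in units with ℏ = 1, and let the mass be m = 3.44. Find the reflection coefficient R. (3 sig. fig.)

The wavenumbers are k₁ = √(2mE)/ℏ = 9.884 on the left and k₂ = √(2m(E − V₀))/ℏ = 2.991 on the right.
Continuity of ψ and ψ′ at the step yields the reflection amplitude r = (k₁ − k₂)/(k₁ + k₂) = 0.5354; thus R = |r|² = 0.2867, T = 0.7133.

R = 0.287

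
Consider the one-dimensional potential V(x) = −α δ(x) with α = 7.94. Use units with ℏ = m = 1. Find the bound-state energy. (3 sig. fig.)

The bound state is ψ(x) = √κ e^{−κ|x|}. The derivative jump ψ'(0⁺) − ψ'(0⁻) = −(2mα/ℏ²)ψ(0) fixes κ = mα/ℏ² = 7.940.
Then E = −ℏ²κ²/(2m) = −mα²/(2ℏ²) = -31.52.

E = -31.5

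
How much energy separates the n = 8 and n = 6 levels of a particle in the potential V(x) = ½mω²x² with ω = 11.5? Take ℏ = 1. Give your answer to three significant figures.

E_n = ℏω(n + ½), so ΔE = (8 − 6) ℏω = 2 × 11.5 = 23.00.

ΔE = 23.0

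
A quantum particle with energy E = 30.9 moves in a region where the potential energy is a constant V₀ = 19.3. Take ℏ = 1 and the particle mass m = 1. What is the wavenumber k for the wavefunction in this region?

With E > V₀ the solution is oscillatory, ψ ∝ e^{±ikx} with k = √(2m(E − V₀))/ℏ.
k = √(2 × 1 × 11.6) = 4.817.

k = 4.82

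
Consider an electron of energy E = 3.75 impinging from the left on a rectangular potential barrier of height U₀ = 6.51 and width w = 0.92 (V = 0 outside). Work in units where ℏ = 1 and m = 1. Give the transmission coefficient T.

T = 0.0505

Since E < U₀ the interior solution is evanescent with decay constant κ = √(2m(U₀ − E))/ℏ = 2.349.
κw = 2.162, sinh(κw) = 4.285.
The exact tunnelling result is T⁻¹ = 1 + U₀² sinh²(κw) / [4E(U₀ − E)] = 19.79, so T = 0.0505.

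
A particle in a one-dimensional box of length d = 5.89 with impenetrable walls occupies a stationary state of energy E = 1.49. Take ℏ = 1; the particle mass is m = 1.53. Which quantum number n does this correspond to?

n = 4

For an infinite well E_n = n²π²ℏ²/(2md²), so n = (d/πℏ)√(2mE).
n = (5.89/π) × √(2 × 1.53 × 1.49) = 4.003 → n = 4.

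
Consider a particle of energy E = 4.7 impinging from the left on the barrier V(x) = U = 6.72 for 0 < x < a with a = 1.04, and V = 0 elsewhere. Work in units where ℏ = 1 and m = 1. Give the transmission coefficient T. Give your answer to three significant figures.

T = 0.0504

E < U: inside the barrier ψ ∝ e^{±κx} with κ = √(2m(U − E))/ℏ = 2.010.
κa = 2.090, sinh(κa) = 3.982.
The exact tunnelling result is T⁻¹ = 1 + U² sinh²(κa) / [4E(U − E)] = 19.86, so T = 0.0504.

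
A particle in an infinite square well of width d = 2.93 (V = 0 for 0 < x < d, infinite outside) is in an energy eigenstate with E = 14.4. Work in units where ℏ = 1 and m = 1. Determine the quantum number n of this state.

From E_n = n²π²ℏ²/(2md²) invert to n = √(2md²E)/(πℏ).
n = (2.93/π) × √(2 × 1 × 14.4) = 5.005 → n = 5.

n = 5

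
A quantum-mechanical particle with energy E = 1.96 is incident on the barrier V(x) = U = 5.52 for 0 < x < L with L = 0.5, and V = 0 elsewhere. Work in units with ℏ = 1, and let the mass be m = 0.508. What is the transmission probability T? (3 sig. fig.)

E < U: inside the barrier ψ ∝ e^{±κx} with κ = √(2m(U − E))/ℏ = 1.902.
κL = 0.9509, sinh(κL) = 1.101.
The exact tunnelling result is T⁻¹ = 1 + U² sinh²(κL) / [4E(U − E)] = 2.323, so T = 0.430.

T = 0.430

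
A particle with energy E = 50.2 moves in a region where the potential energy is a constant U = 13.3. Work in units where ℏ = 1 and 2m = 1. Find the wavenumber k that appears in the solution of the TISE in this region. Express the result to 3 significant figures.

With E > U the solution is oscillatory, ψ ∝ e^{±ikx} with k = √(2m(E − U))/ℏ.
k = √(2 × 0.5 × 36.9) = 6.075.

k = 6.07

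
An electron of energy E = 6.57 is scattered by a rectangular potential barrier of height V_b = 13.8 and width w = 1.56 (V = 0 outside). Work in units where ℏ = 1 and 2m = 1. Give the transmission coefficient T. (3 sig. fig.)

Since E < V_b the interior solution is evanescent with decay constant κ = √(2m(V_b − E))/ℏ = 2.689.
κw = 4.195, sinh(κw) = 33.16.
Matching ψ, ψ′ at both faces gives T = [1 + V_b² sinh²(κw) / (4E(V_b − E))]⁻¹ = 1/1103 = 0.000907.

T = 0.000907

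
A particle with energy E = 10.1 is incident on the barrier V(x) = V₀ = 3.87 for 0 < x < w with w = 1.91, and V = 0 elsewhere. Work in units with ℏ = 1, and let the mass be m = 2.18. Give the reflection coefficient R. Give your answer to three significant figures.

R = 0.0150

Above the barrier the interior wavenumber is k₂ = √(2m(E − V₀))/ℏ = 5.212, giving phase k₂w = 9.955.
T = [1 + V₀² sin²(k₂w) / (4E(E − V₀))]⁻¹ = 1/1.015 = 0.985.
R = 1 − T = 0.0150.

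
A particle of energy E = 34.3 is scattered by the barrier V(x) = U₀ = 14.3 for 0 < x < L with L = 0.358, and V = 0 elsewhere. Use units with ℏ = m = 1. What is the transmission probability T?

E > U₀: inside the barrier k₂ = √(2m(E − U₀))/ℏ = 6.325, k₂L = 2.264.
Matching at both interfaces gives T⁻¹ = 1 + U₀² sin²(k₂L) / [4E(E − U₀)] = 1.044, hence T = 0.958.

T = 0.958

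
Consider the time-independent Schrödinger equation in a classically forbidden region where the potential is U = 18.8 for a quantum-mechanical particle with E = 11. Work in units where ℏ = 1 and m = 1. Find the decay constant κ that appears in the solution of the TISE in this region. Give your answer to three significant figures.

κ = 3.95

Since E < U the TISE in this region is ψ'' = κ²ψ with κ = √(2m(U − E))/ℏ.
κ = √(2 × 1 × 7.8) = 3.950.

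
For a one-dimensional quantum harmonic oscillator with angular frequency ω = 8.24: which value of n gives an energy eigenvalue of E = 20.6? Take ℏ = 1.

E_n = ℏω(n + ½) ⇒ n = E/(ℏω) − ½ = 20.6/8.24 − 0.5 = 2.000 → n = 2.

n = 2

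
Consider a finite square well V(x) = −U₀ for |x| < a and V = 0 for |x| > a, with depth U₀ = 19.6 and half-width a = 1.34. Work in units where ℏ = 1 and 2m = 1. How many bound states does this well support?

N = 4

Define the well-strength parameter z₀ = (a/ℏ)√(2mU₀) = 1.34 × √(2·0.5·19.6) = 5.932.
A new bound state (alternating even/odd) appears each time z₀ passes a multiple of π/2, so N = ⌊2z₀/π⌋ + 1 = ⌊3.777⌋ + 1 = 4.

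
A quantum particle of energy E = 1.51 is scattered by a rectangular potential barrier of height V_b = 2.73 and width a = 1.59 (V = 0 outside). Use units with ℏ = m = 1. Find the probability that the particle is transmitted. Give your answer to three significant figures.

Since E < V_b the interior solution is evanescent with decay constant κ = √(2m(V_b − E))/ℏ = 1.562.
κa = 2.484, sinh(κa) = 5.951.
Matching ψ, ψ′ at both faces gives T = [1 + V_b² sinh²(κa) / (4E(V_b − E))]⁻¹ = 1/36.82 = 0.0272.

T = 0.0272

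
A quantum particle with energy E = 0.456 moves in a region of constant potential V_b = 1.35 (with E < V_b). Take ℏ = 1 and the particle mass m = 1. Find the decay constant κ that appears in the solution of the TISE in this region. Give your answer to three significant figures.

Since E < V_b the TISE in this region is ψ'' = κ²ψ with κ = √(2m(V_b − E))/ℏ.
κ = √(2 × 1 × 0.894) = 1.337.

κ = 1.34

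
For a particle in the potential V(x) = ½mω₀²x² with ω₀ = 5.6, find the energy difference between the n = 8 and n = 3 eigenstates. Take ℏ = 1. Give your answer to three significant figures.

ΔE = 28.0

E_n = ℏω₀(n + ½), so ΔE = (8 − 3) ℏω₀ = 5 × 5.6 = 28.00.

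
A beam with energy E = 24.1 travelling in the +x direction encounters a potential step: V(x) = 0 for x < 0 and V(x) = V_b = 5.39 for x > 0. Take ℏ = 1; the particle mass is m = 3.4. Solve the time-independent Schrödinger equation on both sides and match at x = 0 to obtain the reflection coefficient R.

On each side the TISE gives plane waves with k = √(2m(E − V))/ℏ: k₁ = √(2·3.4·24.1) = 12.80, k₂ = √(2·3.4·18.71) = 11.28.
Matching ψ and ψ′ at x = 0 gives r = (k₁ − k₂)/(k₁ + k₂), so R = r² = 0.003995 and T = 1 − R = 0.9960.

R = 0.00399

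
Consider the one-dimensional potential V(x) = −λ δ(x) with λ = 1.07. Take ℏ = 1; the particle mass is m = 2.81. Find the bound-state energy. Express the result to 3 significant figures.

E = -1.61

The bound state is ψ(x) = √κ e^{−κ|x|}. The derivative jump ψ'(0⁺) − ψ'(0⁻) = −(2mλ/ℏ²)ψ(0) fixes κ = mλ/ℏ² = 3.007.
Then E = −ℏ²κ²/(2m) = −mλ²/(2ℏ²) = -1.609.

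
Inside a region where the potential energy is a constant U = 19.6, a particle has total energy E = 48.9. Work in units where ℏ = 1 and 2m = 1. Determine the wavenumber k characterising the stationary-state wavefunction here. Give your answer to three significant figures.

With E > U the solution is oscillatory, ψ ∝ e^{±ikx} with k = √(2m(E − U))/ℏ.
k = √(2 × 0.5 × 29.3) = 5.413.

k = 5.41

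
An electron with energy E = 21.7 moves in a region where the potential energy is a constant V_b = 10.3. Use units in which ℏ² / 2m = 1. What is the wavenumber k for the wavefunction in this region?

k = 3.38

With E > V_b the solution is oscillatory, ψ ∝ e^{±ikx} with k = √(2m(E − V_b))/ℏ.
k = √(2 × 0.5 × 11.4) = 3.376.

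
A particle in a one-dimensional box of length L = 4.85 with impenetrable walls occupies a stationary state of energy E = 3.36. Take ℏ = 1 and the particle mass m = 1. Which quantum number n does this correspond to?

n = 4

For an infinite well E_n = n²π²ℏ²/(2mL²), so n = (L/πℏ)√(2mE).
n = (4.85/π) × √(2 × 1 × 3.36) = 4.002 → n = 4.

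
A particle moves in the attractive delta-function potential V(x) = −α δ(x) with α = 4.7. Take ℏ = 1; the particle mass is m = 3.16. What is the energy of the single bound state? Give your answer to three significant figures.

E = -34.9

For x ≠ 0 the bound state is ψ ∝ e^{−κ|x|}; integrating the TISE across the delta gives the cusp condition 2κ = 2mα/ℏ², so κ = 14.85.
Then E = −ℏ²κ²/(2m) = −mα²/(2ℏ²) = -34.90.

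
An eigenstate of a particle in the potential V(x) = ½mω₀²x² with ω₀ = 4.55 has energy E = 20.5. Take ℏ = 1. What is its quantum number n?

n = 4

Invert E_n = (n + ½)ℏω₀: n = E/ℏω₀ − ½ = 4.005, so n = 4.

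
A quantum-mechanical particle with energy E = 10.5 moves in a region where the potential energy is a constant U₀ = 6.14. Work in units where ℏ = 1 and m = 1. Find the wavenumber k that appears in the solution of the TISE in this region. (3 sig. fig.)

k = 2.95

With E > U₀ the solution is oscillatory, ψ ∝ e^{±ikx} with k = √(2m(E − U₀))/ℏ.
k = √(2 × 1 × 4.36) = 2.953.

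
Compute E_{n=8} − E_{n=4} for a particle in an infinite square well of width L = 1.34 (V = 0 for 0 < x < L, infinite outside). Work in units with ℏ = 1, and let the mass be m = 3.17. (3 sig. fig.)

ΔE = 41.6

E_n = n²π²ℏ²/(2mL²), so ΔE = (8² − 4²) π²ℏ²/(2mL²).
ΔE = 48 × π² / (2 × 3.17 × 1.34²) = 41.61.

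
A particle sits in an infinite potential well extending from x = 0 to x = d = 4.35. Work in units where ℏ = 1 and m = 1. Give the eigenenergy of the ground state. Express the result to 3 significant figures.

E = 0.261

The infinite-well eigenfunctions ψ_n = √(2/d) sin(nπx/d) vanish at both walls, giving E_n = n²π²ℏ²/(2md²).
E_1 = 1² × π² / (2 × 1 × 4.35²) = 0.2608.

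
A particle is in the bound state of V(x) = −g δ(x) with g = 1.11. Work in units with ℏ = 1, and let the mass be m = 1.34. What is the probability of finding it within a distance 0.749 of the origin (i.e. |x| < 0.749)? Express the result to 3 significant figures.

The normalised bound state is ψ = √κ e^{−κ|x|} with κ = mg/ℏ² = 1.487.
P(|x| < d) = ∫_{−d}^{d} κ e^{−2κ|x|} dx = 1 − e^{−2κd} = 1 − e^{−2.228} = 0.8923.

P = 0.892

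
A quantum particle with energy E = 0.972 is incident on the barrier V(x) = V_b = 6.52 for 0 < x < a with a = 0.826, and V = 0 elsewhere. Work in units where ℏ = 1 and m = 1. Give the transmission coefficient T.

Since E < V_b the interior solution is evanescent with decay constant κ = √(2m(V_b − E))/ℏ = 3.331.
κa = 2.751, sinh(κa) = 7.801.
The exact tunnelling result is T⁻¹ = 1 + V_b² sinh²(κa) / [4E(V_b − E)] = 120.9, so T = 0.00827.

T = 0.00827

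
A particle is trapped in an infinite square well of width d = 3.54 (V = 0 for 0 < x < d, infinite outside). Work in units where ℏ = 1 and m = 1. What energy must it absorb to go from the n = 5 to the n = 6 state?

E_n = n²π²ℏ²/(2md²), so ΔE = (6² − 5²) π²ℏ²/(2md²).
ΔE = 11 × π² / (2 × 1 × 3.54²) = 4.332.

ΔE = 4.33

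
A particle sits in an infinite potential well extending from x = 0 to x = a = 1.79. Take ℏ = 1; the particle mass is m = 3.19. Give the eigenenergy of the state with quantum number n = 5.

E = 12.1

The infinite-well eigenfunctions ψ_n = √(2/a) sin(nπx/a) vanish at both walls, giving E_n = n²π²ℏ²/(2ma²).
E_5 = 5² × π² / (2 × 3.19 × 1.79²) = 12.07.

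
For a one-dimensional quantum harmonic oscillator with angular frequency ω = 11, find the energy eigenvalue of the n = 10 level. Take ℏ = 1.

Using E_n = (n + ½)ℏω: E_10 = 10.5 × 11 = 115.5.

E = 116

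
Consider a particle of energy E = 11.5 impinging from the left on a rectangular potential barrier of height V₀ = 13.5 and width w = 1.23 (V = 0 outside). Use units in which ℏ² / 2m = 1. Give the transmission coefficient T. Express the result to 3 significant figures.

Since E < V₀ the interior solution is evanescent with decay constant κ = √(2m(V₀ − E))/ℏ = 1.414.
κw = 1.739, sinh(κw) = 2.759.
The exact tunnelling result is T⁻¹ = 1 + V₀² sinh²(κw) / [4E(V₀ − E)] = 16.08, so T = 0.0622.

T = 0.0622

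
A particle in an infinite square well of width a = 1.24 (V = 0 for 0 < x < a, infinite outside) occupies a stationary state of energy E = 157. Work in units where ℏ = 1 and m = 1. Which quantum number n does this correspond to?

n = 7

From E_n = n²π²ℏ²/(2ma²) invert to n = √(2ma²E)/(πℏ).
n = (1.24/π) × √(2 × 1 × 157) = 6.994 → n = 7.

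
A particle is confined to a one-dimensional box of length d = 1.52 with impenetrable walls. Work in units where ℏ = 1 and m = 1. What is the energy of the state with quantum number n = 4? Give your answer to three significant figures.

Requiring ψ(0) = ψ(d) = 0 quantises k = nπ/d, hence E_n = ℏ²k²/2m = n²π²ℏ²/(2md²).
E_4 = 4² × π² / (2 × 1 × 1.52²) = 34.17.

E = 34.2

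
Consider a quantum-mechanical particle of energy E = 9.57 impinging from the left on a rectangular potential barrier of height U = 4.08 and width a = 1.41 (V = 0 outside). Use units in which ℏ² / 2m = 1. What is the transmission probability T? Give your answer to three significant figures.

T = 0.998

E > U: inside the barrier k₂ = √(2m(E − U))/ℏ = 2.343, k₂a = 3.304.
Matching at both interfaces gives T⁻¹ = 1 + U² sin²(k₂a) / [4E(E − U)] = 1.002, hence T = 0.998.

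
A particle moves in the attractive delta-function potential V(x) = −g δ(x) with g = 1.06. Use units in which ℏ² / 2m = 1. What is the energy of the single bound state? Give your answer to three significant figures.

The bound state is ψ(x) = √κ e^{−κ|x|}. The derivative jump ψ'(0⁺) − ψ'(0⁻) = −(2mg/ℏ²)ψ(0) fixes κ = mg/ℏ² = 0.5300.
Then E = −ℏ²κ²/(2m) = −mg²/(2ℏ²) = -0.2809.

E = -0.281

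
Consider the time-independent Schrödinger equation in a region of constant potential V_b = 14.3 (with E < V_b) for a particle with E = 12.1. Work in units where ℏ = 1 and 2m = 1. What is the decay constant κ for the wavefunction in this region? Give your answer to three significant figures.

κ = 1.48

Since E < V_b the TISE in this region is ψ'' = κ²ψ with κ = √(2m(V_b − E))/ℏ.
κ = √(2 × 0.5 × 2.2) = 1.483.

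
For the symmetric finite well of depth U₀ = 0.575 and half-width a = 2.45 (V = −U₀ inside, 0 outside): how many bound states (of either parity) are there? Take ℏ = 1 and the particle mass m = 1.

N = 2

Define the well-strength parameter z₀ = (a/ℏ)√(2mU₀) = 2.45 × √(2·1·0.575) = 2.627.
The even/odd transcendental equations gain one root per π/2 in z₀, giving N = 1 + ⌊2z₀/π⌋ = 1 + ⌊1.673⌋ = 2.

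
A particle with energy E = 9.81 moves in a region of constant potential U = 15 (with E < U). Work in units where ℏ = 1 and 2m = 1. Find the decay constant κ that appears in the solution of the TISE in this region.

κ = 2.28

Since E < U the TISE in this region is ψ'' = κ²ψ with κ = √(2m(U − E))/ℏ.
κ = √(2 × 0.5 × 5.19) = 2.278.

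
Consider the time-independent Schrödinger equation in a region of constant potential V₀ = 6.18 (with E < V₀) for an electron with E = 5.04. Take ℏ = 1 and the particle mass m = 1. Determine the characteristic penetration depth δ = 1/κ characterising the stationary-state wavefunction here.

Since E < V₀ the TISE in this region is ψ'' = κ²ψ with κ = √(2m(V₀ − E))/ℏ.
κ = √(2 × 1 × 1.14) = 1.510. The penetration depth is δ = 1/κ = 0.662.

δ = 0.662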